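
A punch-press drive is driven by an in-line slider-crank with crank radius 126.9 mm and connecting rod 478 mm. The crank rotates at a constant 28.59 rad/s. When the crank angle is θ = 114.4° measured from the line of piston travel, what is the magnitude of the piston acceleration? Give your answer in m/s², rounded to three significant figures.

ω = 28.59 rad/s
x(θ) = r cosθ + √(L² − r² sin²θ); with ω constant, a = ω²·d²x/dθ².
d²x/dθ² = −r cosθ − r²(cos2θ)/√u − r⁴ sin²2θ/(4u^{3/2}),  u = L² − r² sin²θ = 0.215129 m².
Substituting r = 0.1269 m, L = 0.478 m, θ = 114.4°: d²x/dθ² = +0.074925 m.
a = ω²·d²x/dθ² = (28.59)²·(+0.074925) = +61.242 m/s²;  |a| = 61.242 m/s².

61.2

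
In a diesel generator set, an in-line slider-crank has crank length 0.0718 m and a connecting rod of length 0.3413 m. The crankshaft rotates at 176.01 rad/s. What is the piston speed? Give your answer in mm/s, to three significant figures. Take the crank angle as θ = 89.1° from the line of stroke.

ω = 176 rad/s
For an in-line slider-crank, x = r cosθ + √(L² − r² sin²θ), so v = −rω sinθ·[1 + r cosθ/√(L² − r² sin²θ)].
With r = 0.0718 m, L = 0.3413 m, θ = 89.1°: √(L² − r² sin²θ) = 0.33366 m.
v = −0.0718·176·0.99988·[1 + 0.0718·0.01571/0.33366] = -12.679 m/s.
|v| = 12.679 m/s = 12679 mm/s.

12700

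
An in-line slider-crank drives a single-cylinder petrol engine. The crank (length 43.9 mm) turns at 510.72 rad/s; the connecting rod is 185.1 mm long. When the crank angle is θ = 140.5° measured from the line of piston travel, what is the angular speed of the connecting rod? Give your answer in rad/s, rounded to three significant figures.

ω = 510.7 rad/s
The rod makes angle φ with the slider axis where L sinφ = r sinθ; differentiating, L cosφ·φ̇ = r ω cosθ.
L cosφ = √(L² − r² sin²θ) = 0.18298 m.
|ω_rod| = r ω |cosθ| / √(L² − r² sin²θ) = 0.0439·510.7·0.77162/0.18298 = 94.547 rad/s.

94.5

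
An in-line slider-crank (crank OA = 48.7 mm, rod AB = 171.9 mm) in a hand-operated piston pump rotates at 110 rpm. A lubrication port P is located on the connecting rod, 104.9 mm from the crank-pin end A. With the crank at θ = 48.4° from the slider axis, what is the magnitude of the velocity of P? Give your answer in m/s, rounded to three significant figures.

0.491

ω = 11.52 rad/s.  Crank-pin speed |V_A| = rω = 0.56098 m/s, perpendicular to OA.
Rod angle: sinφ = −(r/L) sinθ ⇒ φ = -12.231°; ω_rod = −rω cosθ/√(L²−r²sin²θ) = -2.217 rad/s.
V_P = V_A + ω_rod × AP, with AP = 0.1049 m along the rod.
Components: V_Px = −rω sinθ − a·ω_rod·sinφ = -0.46877 m/s;  V_Py = rω cosθ + a·ω_rod·cosφ = +0.14517 m/s.
|V_P| = √(V_Px² + V_Py²) = 0.49074 m/s.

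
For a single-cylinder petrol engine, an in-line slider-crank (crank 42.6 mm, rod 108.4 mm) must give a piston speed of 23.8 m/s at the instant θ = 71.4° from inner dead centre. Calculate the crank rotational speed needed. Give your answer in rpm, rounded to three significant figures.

4960

For an in-line slider-crank, |v_piston| = rω|sinθ|·[1 + r cosθ/√(L² − r² sin²θ)].
With r = 0.0426 m, L = 0.1084 m, θ = 71.4°: the bracketed kinematic factor |dx/dθ| = 0.045828 m.
ω = v/|dx/dθ| = 23.8/0.045828 = 519.33 rad/s.
N = 60ω/(2π) = 4959.2 rpm.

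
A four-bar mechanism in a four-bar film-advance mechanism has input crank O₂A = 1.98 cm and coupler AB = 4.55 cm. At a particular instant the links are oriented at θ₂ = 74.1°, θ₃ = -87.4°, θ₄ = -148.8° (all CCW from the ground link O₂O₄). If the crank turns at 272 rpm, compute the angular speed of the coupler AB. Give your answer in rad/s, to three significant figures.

ω₂ = 28.48 rad/s (from 272 rpm).
Differentiating the loop-closure r₂e^{iθ₂}+r₃e^{iθ₃}=r₁+r₄e^{iθ₄} gives r₂ω₂e^{iθ₂}+r₃ω₃e^{iθ₃}=r₄ω₄e^{iθ₄}.
Eliminating the other unknown: ω₃ = r₂ω₂ sin(θ₄−θ₂) / [r₃ sin(θ₃−θ₄)].
Numerator sine = +0.68072; denominator sine = +0.87798.
Result = 0.0198·28.48·(+0.68072) / (0.0455·(+0.87798)) = +9.6102 rad/s; magnitude 9.6102 rad/s.

9.61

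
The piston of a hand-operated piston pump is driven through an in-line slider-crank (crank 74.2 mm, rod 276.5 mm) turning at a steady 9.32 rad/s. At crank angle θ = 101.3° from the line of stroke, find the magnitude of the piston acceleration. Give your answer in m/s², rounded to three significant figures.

2.91

ω = 9.32 rad/s
x(θ) = r cosθ + √(L² − r² sin²θ); with ω constant, a = ω²·d²x/dθ².
d²x/dθ² = −r cosθ − r²(cos2θ)/√u − r⁴ sin²2θ/(4u^{3/2}),  u = L² − r² sin²θ = 0.071158 m².
Substituting r = 0.0742 m, L = 0.2765 m, θ = 101.3°: d²x/dθ² = +0.033535 m.
a = ω²·d²x/dθ² = (9.32)²·(+0.033535) = +2.9129 m/s²;  |a| = 2.9129 m/s².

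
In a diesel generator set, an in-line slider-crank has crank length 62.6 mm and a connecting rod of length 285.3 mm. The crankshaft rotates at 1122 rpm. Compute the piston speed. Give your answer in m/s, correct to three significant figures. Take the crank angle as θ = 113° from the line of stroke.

6.18

ω = 2π·1122/60 = 117.5 rad/s
For an in-line slider-crank, x = r cosθ + √(L² − r² sin²θ), so v = −rω sinθ·[1 + r cosθ/√(L² − r² sin²θ)].
With r = 0.0626 m, L = 0.2853 m, θ = 113°: √(L² − r² sin²θ) = 0.27942 m.
v = −0.0626·117.5·0.92050·[1 + 0.0626·-0.39073/0.27942] = -6.1778 m/s.
|v| = 6.1778 m/s.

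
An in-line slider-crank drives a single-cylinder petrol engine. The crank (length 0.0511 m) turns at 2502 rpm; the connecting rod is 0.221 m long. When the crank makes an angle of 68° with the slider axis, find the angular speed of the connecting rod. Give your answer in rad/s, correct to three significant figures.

ω = 262 rad/s (converted from 2502 rpm).
The rod makes angle φ with the slider axis where L sinφ = r sinθ; differentiating, L cosφ·φ̇ = r ω cosθ.
L cosφ = √(L² − r² sin²θ) = 0.21586 m.
|ω_rod| = r ω |cosθ| / √(L² − r² sin²θ) = 0.0511·262·0.37461/0.21586 = 23.235 rad/s.

23.2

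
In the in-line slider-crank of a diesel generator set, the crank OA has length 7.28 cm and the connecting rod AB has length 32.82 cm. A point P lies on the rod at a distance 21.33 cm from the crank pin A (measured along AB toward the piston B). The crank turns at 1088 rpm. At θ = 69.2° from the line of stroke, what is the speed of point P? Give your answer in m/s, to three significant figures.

8.22

ω = 113.9 rad/s.  Crank-pin speed |V_A| = rω = 8.2945 m/s, perpendicular to OA.
Rod angle: sinφ = −(r/L) sinθ ⇒ φ = -11.968°; ω_rod = −rω cosθ/√(L²−r²sin²θ) = -9.1739 rad/s.
V_P = V_A + ω_rod × AP, with AP = 0.2133 m along the rod.
Components: V_Px = −rω sinθ − a·ω_rod·sinφ = -8.1596 m/s;  V_Py = rω cosθ + a·ω_rod·cosφ = +1.0312 m/s.
|V_P| = √(V_Px² + V_Py²) = 8.2245 m/s.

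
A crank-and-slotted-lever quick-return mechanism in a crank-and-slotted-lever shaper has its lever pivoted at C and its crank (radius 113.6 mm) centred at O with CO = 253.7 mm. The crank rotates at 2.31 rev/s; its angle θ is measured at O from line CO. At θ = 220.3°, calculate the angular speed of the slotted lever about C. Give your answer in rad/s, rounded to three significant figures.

ω = 14.51 rad/s (from 2.31 rev/s).
Crank pin A relative to C: A = (d + r cosθ, r sinθ); lever angle φ = atan2(r sinθ, d + r cosθ).
Differentiating tanφ: φ̇ = rω(d cosθ + r)/(d² + r² + 2dr cosθ).
d² + r² + 2dr cosθ = |CA|² = 0.033308 m²;  d cosθ + r = -0.079889 m.
|ω_lever| = |0.1136·14.51·-0.079889| / 0.033308 = 3.9547 rad/s.

3.95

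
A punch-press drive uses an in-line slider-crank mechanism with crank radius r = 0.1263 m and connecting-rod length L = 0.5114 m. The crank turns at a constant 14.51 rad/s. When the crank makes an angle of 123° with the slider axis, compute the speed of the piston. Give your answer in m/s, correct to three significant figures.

ω = 14.51 rad/s
For an in-line slider-crank, x = r cosθ + √(L² − r² sin²θ), so v = −rω sinθ·[1 + r cosθ/√(L² − r² sin²θ)].
With r = 0.1263 m, L = 0.5114 m, θ = 123°: √(L² − r² sin²θ) = 0.50031 m.
v = −0.1263·14.51·0.83867·[1 + 0.1263·-0.54464/0.50031] = -1.3256 m/s.
|v| = 1.3256 m/s.

1.33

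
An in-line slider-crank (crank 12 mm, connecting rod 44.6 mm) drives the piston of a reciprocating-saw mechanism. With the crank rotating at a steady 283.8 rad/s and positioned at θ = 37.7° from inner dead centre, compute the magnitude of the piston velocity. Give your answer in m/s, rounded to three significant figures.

2.53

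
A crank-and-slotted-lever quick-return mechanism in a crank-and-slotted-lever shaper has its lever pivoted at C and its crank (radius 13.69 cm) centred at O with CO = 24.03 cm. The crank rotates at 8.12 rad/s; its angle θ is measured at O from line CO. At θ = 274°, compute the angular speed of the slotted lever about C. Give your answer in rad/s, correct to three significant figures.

ω = 8.12 rad/s
Crank pin A relative to C: A = (d + r cosθ, r sinθ); lever angle φ = atan2(r sinθ, d + r cosθ).
Differentiating tanφ: φ̇ = rω(d cosθ + r)/(d² + r² + 2dr cosθ).
d² + r² + 2dr cosθ = |CA|² = 0.0810753 m²;  d cosθ + r = +0.15366 m.
|ω_lever| = |0.1369·8.12·+0.15366| / 0.0810753 = 2.1069 rad/s.

2.11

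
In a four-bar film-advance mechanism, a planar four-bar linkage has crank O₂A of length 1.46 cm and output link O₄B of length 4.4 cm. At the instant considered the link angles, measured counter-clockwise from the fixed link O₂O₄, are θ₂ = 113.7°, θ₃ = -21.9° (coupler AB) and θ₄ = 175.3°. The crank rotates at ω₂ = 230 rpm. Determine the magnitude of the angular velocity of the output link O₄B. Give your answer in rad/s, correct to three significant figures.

18.9

ω₂ = 24.09 rad/s (from 230 rpm).
Differentiating the loop-closure r₂e^{iθ₂}+r₃e^{iθ₃}=r₁+r₄e^{iθ₄} gives r₂ω₂e^{iθ₂}+r₃ω₃e^{iθ₃}=r₄ω₄e^{iθ₄}.
Eliminating the other unknown: ω₄ = r₂ω₂ sin(θ₂−θ₃) / [r₄ sin(θ₄−θ₃)].
Numerator sine = +0.69966; denominator sine = -0.29571.
Result = 0.0146·24.09·(+0.69966) / (0.044·(-0.29571)) = -18.91 rad/s; magnitude 18.91 rad/s.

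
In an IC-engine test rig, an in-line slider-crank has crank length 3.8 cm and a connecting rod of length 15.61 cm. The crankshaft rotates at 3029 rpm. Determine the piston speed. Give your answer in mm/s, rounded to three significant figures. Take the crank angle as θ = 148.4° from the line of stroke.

5000

ω = 2π·3029/60 = 317.2 rad/s
For an in-line slider-crank, x = r cosθ + √(L² − r² sin²θ), so v = −rω sinθ·[1 + r cosθ/√(L² − r² sin²θ)].
With r = 0.038 m, L = 0.1561 m, θ = 148.4°: √(L² − r² sin²θ) = 0.15482 m.
v = −0.038·317.2·0.52399·[1 + 0.038·-0.85173/0.15482] = -4.9955 m/s.
|v| = 4.9955 m/s = 4995.5 mm/s.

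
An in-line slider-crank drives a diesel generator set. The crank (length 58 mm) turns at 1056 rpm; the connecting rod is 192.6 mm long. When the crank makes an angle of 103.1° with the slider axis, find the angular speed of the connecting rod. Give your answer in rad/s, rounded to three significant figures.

ω = 110.6 rad/s (converted from 1056 rpm).
The rod makes angle φ with the slider axis where L sinφ = r sinθ; differentiating, L cosφ·φ̇ = r ω cosθ.
L cosφ = √(L² − r² sin²θ) = 0.18413 m.
|ω_rod| = r ω |cosθ| / √(L² − r² sin²θ) = 0.058·110.6·0.22665/0.18413 = 7.8951 rad/s.

7.90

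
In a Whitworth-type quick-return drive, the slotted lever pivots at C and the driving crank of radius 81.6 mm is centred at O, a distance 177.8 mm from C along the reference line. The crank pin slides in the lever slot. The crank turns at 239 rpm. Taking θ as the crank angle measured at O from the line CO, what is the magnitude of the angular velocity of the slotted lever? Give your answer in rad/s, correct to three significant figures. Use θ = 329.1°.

ω = 25.03 rad/s (from 239 rpm).
Crank pin A relative to C: A = (d + r cosθ, r sinθ); lever angle φ = atan2(r sinθ, d + r cosθ).
Differentiating tanφ: φ̇ = rω(d cosθ + r)/(d² + r² + 2dr cosθ).
d² + r² + 2dr cosθ = |CA|² = 0.0631698 m²;  d cosθ + r = +0.23416 m.
|ω_lever| = |0.0816·25.03·+0.23416| / 0.0631698 = 7.5705 rad/s.

7.57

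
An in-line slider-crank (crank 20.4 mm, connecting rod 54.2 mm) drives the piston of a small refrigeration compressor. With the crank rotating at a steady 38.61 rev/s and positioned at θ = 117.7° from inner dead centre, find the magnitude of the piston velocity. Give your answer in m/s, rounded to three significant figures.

3.57

ω = 2π·38.6 = 242.6 rad/s
For an in-line slider-crank, x = r cosθ + √(L² − r² sin²θ), so v = −rω sinθ·[1 + r cosθ/√(L² − r² sin²θ)].
With r = 0.0204 m, L = 0.0542 m, θ = 117.7°: √(L² − r² sin²θ) = 0.051102 m.
v = −0.0204·242.6·0.88539·[1 + 0.0204·-0.46484/0.051102] = -3.5686 m/s.
|v| = 3.5686 m/s.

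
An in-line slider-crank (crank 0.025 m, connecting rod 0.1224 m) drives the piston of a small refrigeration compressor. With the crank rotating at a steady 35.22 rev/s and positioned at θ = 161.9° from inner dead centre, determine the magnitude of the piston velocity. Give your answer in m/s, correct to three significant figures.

ω = 2π·35.2 = 221.3 rad/s
For an in-line slider-crank, x = r cosθ + √(L² − r² sin²θ), so v = −rω sinθ·[1 + r cosθ/√(L² − r² sin²θ)].
With r = 0.025 m, L = 0.1224 m, θ = 161.9°: √(L² − r² sin²θ) = 0.12215 m.
v = −0.025·221.3·0.31068·[1 + 0.025·-0.95052/0.12215] = -1.3844 m/s.
|v| = 1.3844 m/s.

1.38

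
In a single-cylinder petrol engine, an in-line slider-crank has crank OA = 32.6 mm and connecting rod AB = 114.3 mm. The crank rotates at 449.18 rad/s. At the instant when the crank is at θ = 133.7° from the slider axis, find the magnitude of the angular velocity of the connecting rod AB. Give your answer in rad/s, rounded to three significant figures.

90.5

ω = 449.2 rad/s
The rod makes angle φ with the slider axis where L sinφ = r sinθ; differentiating, L cosφ·φ̇ = r ω cosθ.
L cosφ = √(L² − r² sin²θ) = 0.11184 m.
|ω_rod| = r ω |cosθ| / √(L² − r² sin²θ) = 0.0326·449.2·0.69088/0.11184 = 90.455 rad/s.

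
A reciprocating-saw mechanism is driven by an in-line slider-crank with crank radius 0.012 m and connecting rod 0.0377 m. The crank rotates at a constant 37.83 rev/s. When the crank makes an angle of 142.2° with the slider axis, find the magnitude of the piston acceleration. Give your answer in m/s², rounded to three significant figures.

476

ω = 2π·37.8 = 237.7 rad/s
x(θ) = r cosθ + √(L² − r² sin²θ); with ω constant, a = ω²·d²x/dθ².
d²x/dθ² = −r cosθ − r²(cos2θ)/√u − r⁴ sin²2θ/(4u^{3/2}),  u = L² − r² sin²θ = 0.0013672 m².
Substituting r = 0.012 m, L = 0.0377 m, θ = 142.2°: d²x/dθ² = +0.0084171 m.
a = ω²·d²x/dθ² = (237.7)²·(+0.0084171) = +475.55 m/s²;  |a| = 475.55 m/s².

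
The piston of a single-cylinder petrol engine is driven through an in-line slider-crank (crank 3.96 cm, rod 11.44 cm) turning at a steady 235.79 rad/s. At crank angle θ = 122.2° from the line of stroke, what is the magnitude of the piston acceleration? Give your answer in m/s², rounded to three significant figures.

ω = 235.8 rad/s
x(θ) = r cosθ + √(L² − r² sin²θ); with ω constant, a = ω²·d²x/dθ².
d²x/dθ² = −r cosθ − r²(cos2θ)/√u − r⁴ sin²2θ/(4u^{3/2}),  u = L² − r² sin²θ = 0.0119645 m².
Substituting r = 0.0396 m, L = 0.1144 m, θ = 122.2°: d²x/dθ² = +0.026914 m.
a = ω²·d²x/dθ² = (235.8)²·(+0.026914) = +1496.4 m/s²;  |a| = 1496.4 m/s².

1500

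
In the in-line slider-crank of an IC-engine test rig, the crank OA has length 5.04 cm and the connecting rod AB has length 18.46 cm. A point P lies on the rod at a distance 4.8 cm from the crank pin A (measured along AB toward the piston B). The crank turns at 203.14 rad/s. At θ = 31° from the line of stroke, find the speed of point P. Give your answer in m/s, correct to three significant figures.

ω = 203.1 rad/s.  Crank-pin speed |V_A| = rω = 10.238 m/s, perpendicular to OA.
Rod angle: sinφ = −(r/L) sinθ ⇒ φ = -8.084°; ω_rod = −rω cosθ/√(L²−r²sin²θ) = -48.017 rad/s.
V_P = V_A + ω_rod × AP, with AP = 0.048 m along the rod.
Components: V_Px = −rω sinθ − a·ω_rod·sinφ = -5.5972 m/s;  V_Py = rω cosθ + a·ω_rod·cosφ = +6.494 m/s.
|V_P| = √(V_Px² + V_Py²) = 8.5732 m/s.

8.57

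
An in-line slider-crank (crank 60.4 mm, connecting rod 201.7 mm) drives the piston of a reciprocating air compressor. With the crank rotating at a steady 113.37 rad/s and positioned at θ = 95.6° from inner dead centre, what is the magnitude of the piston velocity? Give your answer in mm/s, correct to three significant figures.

6610

ω = 113.4 rad/s
For an in-line slider-crank, x = r cosθ + √(L² − r² sin²θ), so v = −rω sinθ·[1 + r cosθ/√(L² − r² sin²θ)].
With r = 0.0604 m, L = 0.2017 m, θ = 95.6°: √(L² − r² sin²θ) = 0.19253 m.
v = −0.0604·113.4·0.99523·[1 + 0.0604·-0.09758/0.19253] = -6.6062 m/s.
|v| = 6.6062 m/s = 6606.2 mm/s.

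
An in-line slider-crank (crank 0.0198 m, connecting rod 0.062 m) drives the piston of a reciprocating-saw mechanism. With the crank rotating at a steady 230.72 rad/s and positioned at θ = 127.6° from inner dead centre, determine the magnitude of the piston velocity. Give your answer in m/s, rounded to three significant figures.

2.89

ω = 230.7 rad/s
For an in-line slider-crank, x = r cosθ + √(L² − r² sin²θ), so v = −rω sinθ·[1 + r cosθ/√(L² − r² sin²θ)].
With r = 0.0198 m, L = 0.062 m, θ = 127.6°: √(L² − r² sin²θ) = 0.059983 m.
v = −0.0198·230.7·0.79229·[1 + 0.0198·-0.61015/0.059983] = -2.8904 m/s.
|v| = 2.8904 m/s.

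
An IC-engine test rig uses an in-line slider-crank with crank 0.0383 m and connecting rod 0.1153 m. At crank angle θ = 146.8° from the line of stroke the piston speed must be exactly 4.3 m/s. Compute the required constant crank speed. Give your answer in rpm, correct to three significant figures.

2730

For an in-line slider-crank, |v_piston| = rω|sinθ|·[1 + r cosθ/√(L² − r² sin²θ)].
With r = 0.0383 m, L = 0.1153 m, θ = 146.8°: the bracketed kinematic factor |dx/dθ| = 0.015044 m.
ω = v/|dx/dθ| = 4.3/0.015044 = 285.84 rad/s.
N = 60ω/(2π) = 2729.5 rpm.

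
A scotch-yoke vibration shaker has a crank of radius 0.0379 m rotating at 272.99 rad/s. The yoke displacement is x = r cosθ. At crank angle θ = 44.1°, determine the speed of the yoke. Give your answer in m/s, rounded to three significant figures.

ω = 273 rad/s
x = r cosθ ⇒ ẋ = −rω sinθ.
|v| = rω|sinθ| = 0.0379·273·|sin 44.1°| = 7.2001 m/s.

7.20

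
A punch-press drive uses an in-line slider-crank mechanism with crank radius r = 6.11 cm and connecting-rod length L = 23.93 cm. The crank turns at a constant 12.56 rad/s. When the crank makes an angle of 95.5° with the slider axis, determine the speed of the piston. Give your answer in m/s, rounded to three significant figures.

ω = 12.56 rad/s
For an in-line slider-crank, x = r cosθ + √(L² − r² sin²θ), so v = −rω sinθ·[1 + r cosθ/√(L² − r² sin²θ)].
With r = 0.0611 m, L = 0.2393 m, θ = 95.5°: √(L² − r² sin²θ) = 0.23144 m.
v = −0.0611·12.56·0.99540·[1 + 0.0611·-0.09585/0.23144] = -0.74455 m/s.
|v| = 0.74455 m/s.

0.745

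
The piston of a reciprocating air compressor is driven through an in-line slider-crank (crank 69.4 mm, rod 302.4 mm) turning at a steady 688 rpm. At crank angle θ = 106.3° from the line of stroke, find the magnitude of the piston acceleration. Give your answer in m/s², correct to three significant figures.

ω = 2π·688/60 = 72.05 rad/s
x(θ) = r cosθ + √(L² − r² sin²θ); with ω constant, a = ω²·d²x/dθ².
d²x/dθ² = −r cosθ − r²(cos2θ)/√u − r⁴ sin²2θ/(4u^{3/2}),  u = L² − r² sin²θ = 0.0870088 m².
Substituting r = 0.0694 m, L = 0.3024 m, θ = 106.3°: d²x/dθ² = +0.033168 m.
a = ω²·d²x/dθ² = (72.05)²·(+0.033168) = +172.17 m/s²;  |a| = 172.17 m/s².

172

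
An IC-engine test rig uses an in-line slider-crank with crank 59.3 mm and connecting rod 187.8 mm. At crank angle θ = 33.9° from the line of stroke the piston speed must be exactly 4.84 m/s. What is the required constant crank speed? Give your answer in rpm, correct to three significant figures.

1100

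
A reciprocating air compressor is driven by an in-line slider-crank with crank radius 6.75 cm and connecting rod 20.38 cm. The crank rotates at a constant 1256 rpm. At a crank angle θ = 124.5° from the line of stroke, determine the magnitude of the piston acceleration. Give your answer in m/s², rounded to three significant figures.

795

ω = 2π·1256/60 = 131.5 rad/s
x(θ) = r cosθ + √(L² − r² sin²θ); with ω constant, a = ω²·d²x/dθ².
d²x/dθ² = −r cosθ − r²(cos2θ)/√u − r⁴ sin²2θ/(4u^{3/2}),  u = L² − r² sin²θ = 0.0384399 m².
Substituting r = 0.0675 m, L = 0.2038 m, θ = 124.5°: d²x/dθ² = +0.04596 m.
a = ω²·d²x/dθ² = (131.5)²·(+0.04596) = +795.1 m/s²;  |a| = 795.1 m/s².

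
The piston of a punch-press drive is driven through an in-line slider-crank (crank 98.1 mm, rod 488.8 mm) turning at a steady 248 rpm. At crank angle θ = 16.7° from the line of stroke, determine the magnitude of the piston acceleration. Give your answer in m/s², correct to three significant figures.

74.5

ω = 2π·248/60 = 25.97 rad/s
x(θ) = r cosθ + √(L² − r² sin²θ); with ω constant, a = ω²·d²x/dθ².
d²x/dθ² = −r cosθ − r²(cos2θ)/√u − r⁴ sin²2θ/(4u^{3/2}),  u = L² − r² sin²θ = 0.238131 m².
Substituting r = 0.0981 m, L = 0.4888 m, θ = 16.7°: d²x/dθ² = -0.11049 m.
a = ω²·d²x/dθ² = (25.97)²·(-0.11049) = -74.52 m/s²;  |a| = 74.52 m/s².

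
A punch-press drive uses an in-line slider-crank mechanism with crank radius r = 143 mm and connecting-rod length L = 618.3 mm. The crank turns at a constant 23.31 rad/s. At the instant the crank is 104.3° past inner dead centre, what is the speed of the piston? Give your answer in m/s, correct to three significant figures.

ω = 23.31 rad/s
For an in-line slider-crank, x = r cosθ + √(L² − r² sin²θ), so v = −rω sinθ·[1 + r cosθ/√(L² − r² sin²θ)].
With r = 0.143 m, L = 0.6183 m, θ = 104.3°: √(L² − r² sin²θ) = 0.60257 m.
v = −0.143·23.31·0.96902·[1 + 0.143·-0.24700/0.60257] = -3.0407 m/s.
|v| = 3.0407 m/s.

3.04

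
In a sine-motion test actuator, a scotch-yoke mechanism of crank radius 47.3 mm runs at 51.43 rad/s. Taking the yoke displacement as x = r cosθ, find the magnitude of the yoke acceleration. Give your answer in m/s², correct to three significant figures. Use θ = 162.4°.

119

ω = 51.43 rad/s
x = r cosθ ⇒ ẍ = −rω² cosθ (ω constant).
|a| = rω²|cosθ| = 0.0473·(51.43)²·|cos 162.4°| = 119.25 m/s².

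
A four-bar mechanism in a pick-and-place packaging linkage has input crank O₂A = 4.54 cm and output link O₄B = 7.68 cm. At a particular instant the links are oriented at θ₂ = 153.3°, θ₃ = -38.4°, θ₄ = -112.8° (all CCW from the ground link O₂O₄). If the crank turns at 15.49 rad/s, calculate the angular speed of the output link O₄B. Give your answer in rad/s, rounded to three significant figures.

1.93

ω₂ = 15.49 rad/s
Differentiating the loop-closure r₂e^{iθ₂}+r₃e^{iθ₃}=r₁+r₄e^{iθ₄} gives r₂ω₂e^{iθ₂}+r₃ω₃e^{iθ₃}=r₄ω₄e^{iθ₄}.
Eliminating the other unknown: ω₄ = r₂ω₂ sin(θ₂−θ₃) / [r₄ sin(θ₄−θ₃)].
Numerator sine = -0.20279; denominator sine = -0.96316.
Result = 0.0454·15.49·(-0.20279) / (0.0768·(-0.96316)) = +1.9279 rad/s; magnitude 1.9279 rad/s.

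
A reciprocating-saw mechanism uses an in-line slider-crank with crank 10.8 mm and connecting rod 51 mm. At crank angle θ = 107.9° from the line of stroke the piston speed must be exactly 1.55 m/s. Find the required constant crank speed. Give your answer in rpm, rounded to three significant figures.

For an in-line slider-crank, |v_piston| = rω|sinθ|·[1 + r cosθ/√(L² − r² sin²θ)].
With r = 0.0108 m, L = 0.051 m, θ = 107.9°: the bracketed kinematic factor |dx/dθ| = 0.0095943 m.
ω = v/|dx/dθ| = 1.55/0.0095943 = 161.55 rad/s.
N = 60ω/(2π) = 1542.7 rpm.

1540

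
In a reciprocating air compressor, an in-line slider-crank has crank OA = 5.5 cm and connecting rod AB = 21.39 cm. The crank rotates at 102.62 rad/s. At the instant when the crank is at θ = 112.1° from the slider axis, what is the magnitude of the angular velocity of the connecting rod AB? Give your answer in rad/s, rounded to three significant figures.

10.2

ω = 102.6 rad/s
The rod makes angle φ with the slider axis where L sinφ = r sinθ; differentiating, L cosφ·φ̇ = r ω cosθ.
L cosφ = √(L² − r² sin²θ) = 0.20774 m.
|ω_rod| = r ω |cosθ| / √(L² − r² sin²θ) = 0.055·102.6·0.37622/0.20774 = 10.222 rad/s.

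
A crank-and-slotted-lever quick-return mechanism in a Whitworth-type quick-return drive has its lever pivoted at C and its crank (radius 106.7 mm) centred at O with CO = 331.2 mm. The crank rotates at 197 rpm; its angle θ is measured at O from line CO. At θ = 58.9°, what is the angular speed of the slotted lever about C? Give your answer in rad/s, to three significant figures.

3.88

ω = 20.63 rad/s (from 197 rpm).
Crank pin A relative to C: A = (d + r cosθ, r sinθ); lever angle φ = atan2(r sinθ, d + r cosθ).
Differentiating tanφ: φ̇ = rω(d cosθ + r)/(d² + r² + 2dr cosθ).
d² + r² + 2dr cosθ = |CA|² = 0.157586 m²;  d cosθ + r = +0.27778 m.
|ω_lever| = |0.1067·20.63·+0.27778| / 0.157586 = 3.88 rad/s.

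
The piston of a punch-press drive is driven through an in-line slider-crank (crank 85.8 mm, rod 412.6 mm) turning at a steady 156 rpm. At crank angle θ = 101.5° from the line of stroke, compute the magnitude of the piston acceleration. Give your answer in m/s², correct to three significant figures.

9.03

ω = 2π·156/60 = 16.34 rad/s
x(θ) = r cosθ + √(L² − r² sin²θ); with ω constant, a = ω²·d²x/dθ².
d²x/dθ² = −r cosθ − r²(cos2θ)/√u − r⁴ sin²2θ/(4u^{3/2}),  u = L² − r² sin²θ = 0.16317 m².
Substituting r = 0.0858 m, L = 0.4126 m, θ = 101.5°: d²x/dθ² = +0.03385 m.
a = ω²·d²x/dθ² = (16.34)²·(+0.03385) = +9.0337 m/s²;  |a| = 9.0337 m/s².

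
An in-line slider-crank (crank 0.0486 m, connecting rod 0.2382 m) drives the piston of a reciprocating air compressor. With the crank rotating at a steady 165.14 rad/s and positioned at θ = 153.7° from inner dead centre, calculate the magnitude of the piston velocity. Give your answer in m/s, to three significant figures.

2.90

ω = 165.1 rad/s
For an in-line slider-crank, x = r cosθ + √(L² − r² sin²θ), so v = −rω sinθ·[1 + r cosθ/√(L² − r² sin²θ)].
With r = 0.0486 m, L = 0.2382 m, θ = 153.7°: √(L² − r² sin²θ) = 0.23722 m.
v = −0.0486·165.1·0.44307·[1 + 0.0486·-0.89649/0.23722] = -2.9029 m/s.
|v| = 2.9029 m/s.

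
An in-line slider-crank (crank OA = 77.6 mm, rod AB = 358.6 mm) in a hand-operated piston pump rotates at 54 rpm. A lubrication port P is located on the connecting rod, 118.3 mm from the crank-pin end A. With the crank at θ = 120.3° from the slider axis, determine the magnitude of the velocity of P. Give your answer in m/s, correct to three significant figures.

ω = 5.655 rad/s.  Crank-pin speed |V_A| = rω = 0.43882 m/s, perpendicular to OA.
Rod angle: sinφ = −(r/L) sinθ ⇒ φ = -10.768°; ω_rod = −rω cosθ/√(L²−r²sin²θ) = +0.62846 rad/s.
V_P = V_A + ω_rod × AP, with AP = 0.1183 m along the rod.
Components: V_Px = −rω sinθ − a·ω_rod·sinφ = -0.36498 m/s;  V_Py = rω cosθ + a·ω_rod·cosφ = -0.14836 m/s.
|V_P| = √(V_Px² + V_Py²) = 0.39398 m/s.

0.394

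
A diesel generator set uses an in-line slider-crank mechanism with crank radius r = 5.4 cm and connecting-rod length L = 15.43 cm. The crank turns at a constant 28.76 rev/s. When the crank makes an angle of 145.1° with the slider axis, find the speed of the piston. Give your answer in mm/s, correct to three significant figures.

ω = 2π·28.8 = 180.7 rad/s
For an in-line slider-crank, x = r cosθ + √(L² − r² sin²θ), so v = −rω sinθ·[1 + r cosθ/√(L² − r² sin²θ)].
With r = 0.054 m, L = 0.1543 m, θ = 145.1°: √(L² − r² sin²θ) = 0.15118 m.
v = −0.054·180.7·0.57215·[1 + 0.054·-0.82015/0.15118] = -3.9474 m/s.
|v| = 3.9474 m/s = 3947.4 mm/s.

3950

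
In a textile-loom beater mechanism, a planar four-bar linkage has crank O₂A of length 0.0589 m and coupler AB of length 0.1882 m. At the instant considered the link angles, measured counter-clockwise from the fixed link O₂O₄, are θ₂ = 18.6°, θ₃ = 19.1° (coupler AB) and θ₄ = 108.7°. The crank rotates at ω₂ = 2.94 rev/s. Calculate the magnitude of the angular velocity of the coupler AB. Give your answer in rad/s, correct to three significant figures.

5.78

ω₂ = 18.47 rad/s (from 2.94 rev/s).
Differentiating the loop-closure r₂e^{iθ₂}+r₃e^{iθ₃}=r₁+r₄e^{iθ₄} gives r₂ω₂e^{iθ₂}+r₃ω₃e^{iθ₃}=r₄ω₄e^{iθ₄}.
Eliminating the other unknown: ω₃ = r₂ω₂ sin(θ₄−θ₂) / [r₃ sin(θ₃−θ₄)].
Numerator sine = +1.00000; denominator sine = -0.99998.
Result = 0.0589·18.47·(+1.00000) / (0.1882·(-0.99998)) = -5.7814 rad/s; magnitude 5.7814 rad/s.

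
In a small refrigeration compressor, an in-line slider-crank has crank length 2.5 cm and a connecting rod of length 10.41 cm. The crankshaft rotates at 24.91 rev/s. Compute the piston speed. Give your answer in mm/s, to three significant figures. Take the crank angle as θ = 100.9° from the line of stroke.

3660

ω = 2π·24.9 = 156.5 rad/s
For an in-line slider-crank, x = r cosθ + √(L² − r² sin²θ), so v = −rω sinθ·[1 + r cosθ/√(L² − r² sin²θ)].
With r = 0.025 m, L = 0.1041 m, θ = 100.9°: √(L² − r² sin²θ) = 0.10116 m.
v = −0.025·156.5·0.98196·[1 + 0.025·-0.18910/0.10116] = -3.6627 m/s.
|v| = 3.6627 m/s = 3662.7 mm/s.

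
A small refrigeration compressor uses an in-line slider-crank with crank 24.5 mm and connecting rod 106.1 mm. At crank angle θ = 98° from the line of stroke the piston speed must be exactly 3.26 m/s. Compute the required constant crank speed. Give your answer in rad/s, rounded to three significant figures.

139

For an in-line slider-crank, |v_piston| = rω|sinθ|·[1 + r cosθ/√(L² − r² sin²θ)].
With r = 0.0245 m, L = 0.1061 m, θ = 98°: the bracketed kinematic factor |dx/dθ| = 0.023461 m.
ω = v/|dx/dθ| = 3.26/0.023461 = 138.96 rad/s.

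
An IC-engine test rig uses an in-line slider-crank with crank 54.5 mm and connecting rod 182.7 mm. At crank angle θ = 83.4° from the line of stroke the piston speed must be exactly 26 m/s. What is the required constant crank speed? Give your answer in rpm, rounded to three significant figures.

4430

For an in-line slider-crank, |v_piston| = rω|sinθ|·[1 + r cosθ/√(L² − r² sin²θ)].
With r = 0.0545 m, L = 0.1827 m, θ = 83.4°: the bracketed kinematic factor |dx/dθ| = 0.056082 m.
ω = v/|dx/dθ| = 26/0.056082 = 463.6 rad/s.
N = 60ω/(2π) = 4427.1 rpm.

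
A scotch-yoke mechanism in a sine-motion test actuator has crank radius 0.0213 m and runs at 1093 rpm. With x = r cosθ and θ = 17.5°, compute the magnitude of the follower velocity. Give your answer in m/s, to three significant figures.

ω = 114.5 rad/s (from 1093 rpm).
x = r cosθ ⇒ ẋ = −rω sinθ.
|v| = rω|sinθ| = 0.0213·114.5·|sin 17.5°| = 0.73311 m/s.

0.733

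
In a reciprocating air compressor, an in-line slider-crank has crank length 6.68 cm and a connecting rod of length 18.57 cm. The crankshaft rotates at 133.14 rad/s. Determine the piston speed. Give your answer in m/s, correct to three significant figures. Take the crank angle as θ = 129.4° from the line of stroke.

5.24

ω = 133.1 rad/s
For an in-line slider-crank, x = r cosθ + √(L² − r² sin²θ), so v = −rω sinθ·[1 + r cosθ/√(L² − r² sin²θ)].
With r = 0.0668 m, L = 0.1857 m, θ = 129.4°: √(L² − r² sin²θ) = 0.17838 m.
v = −0.0668·133.1·0.77273·[1 + 0.0668·-0.63473/0.17838] = -5.239 m/s.
|v| = 5.239 m/s.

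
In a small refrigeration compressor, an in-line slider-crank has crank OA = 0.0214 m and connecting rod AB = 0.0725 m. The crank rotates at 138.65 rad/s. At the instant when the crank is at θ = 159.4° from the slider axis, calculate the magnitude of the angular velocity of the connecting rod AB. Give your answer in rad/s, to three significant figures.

38.5

ω = 138.7 rad/s
The rod makes angle φ with the slider axis where L sinφ = r sinθ; differentiating, L cosφ·φ̇ = r ω cosθ.
L cosφ = √(L² − r² sin²θ) = 0.072108 m.
|ω_rod| = r ω |cosθ| / √(L² − r² sin²θ) = 0.0214·138.7·0.93606/0.072108 = 38.517 rad/s.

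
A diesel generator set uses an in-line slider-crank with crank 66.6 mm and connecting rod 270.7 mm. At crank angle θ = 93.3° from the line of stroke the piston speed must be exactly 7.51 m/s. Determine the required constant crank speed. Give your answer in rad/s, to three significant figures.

115

For an in-line slider-crank, |v_piston| = rω|sinθ|·[1 + r cosθ/√(L² − r² sin²θ)].
With r = 0.0666 m, L = 0.2707 m, θ = 93.3°: the bracketed kinematic factor |dx/dθ| = 0.065518 m.
ω = v/|dx/dθ| = 7.51/0.065518 = 114.62 rad/s.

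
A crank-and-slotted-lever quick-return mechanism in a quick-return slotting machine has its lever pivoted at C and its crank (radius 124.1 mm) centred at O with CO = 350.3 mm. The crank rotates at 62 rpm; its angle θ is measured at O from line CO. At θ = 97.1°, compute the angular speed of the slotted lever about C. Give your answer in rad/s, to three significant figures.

ω = 6.493 rad/s (from 62 rpm).
Crank pin A relative to C: A = (d + r cosθ, r sinθ); lever angle φ = atan2(r sinθ, d + r cosθ).
Differentiating tanφ: φ̇ = rω(d cosθ + r)/(d² + r² + 2dr cosθ).
d² + r² + 2dr cosθ = |CA|² = 0.127364 m²;  d cosθ + r = +0.080802 m.
|ω_lever| = |0.1241·6.493·+0.080802| / 0.127364 = 0.51117 rad/s.

0.511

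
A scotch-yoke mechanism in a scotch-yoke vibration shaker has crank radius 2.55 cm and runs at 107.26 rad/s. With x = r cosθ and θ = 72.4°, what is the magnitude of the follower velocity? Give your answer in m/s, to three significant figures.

ω = 107.3 rad/s
x = r cosθ ⇒ ẋ = −rω sinθ.
|v| = rω|sinθ| = 0.0255·107.3·|sin 72.4°| = 2.6071 m/s.

2.61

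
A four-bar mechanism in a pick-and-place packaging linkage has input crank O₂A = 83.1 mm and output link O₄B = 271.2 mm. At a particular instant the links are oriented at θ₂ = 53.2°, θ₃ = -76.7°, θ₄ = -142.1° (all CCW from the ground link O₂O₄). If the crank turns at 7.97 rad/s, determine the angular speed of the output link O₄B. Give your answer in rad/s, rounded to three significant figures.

2.06

ω₂ = 7.97 rad/s
Differentiating the loop-closure r₂e^{iθ₂}+r₃e^{iθ₃}=r₁+r₄e^{iθ₄} gives r₂ω₂e^{iθ₂}+r₃ω₃e^{iθ₃}=r₄ω₄e^{iθ₄}.
Eliminating the other unknown: ω₄ = r₂ω₂ sin(θ₂−θ₃) / [r₄ sin(θ₄−θ₃)].
Numerator sine = +0.76717; denominator sine = -0.90924.
Result = 0.0831·7.97·(+0.76717) / (0.2712·(-0.90924)) = -2.0605 rad/s; magnitude 2.0605 rad/s.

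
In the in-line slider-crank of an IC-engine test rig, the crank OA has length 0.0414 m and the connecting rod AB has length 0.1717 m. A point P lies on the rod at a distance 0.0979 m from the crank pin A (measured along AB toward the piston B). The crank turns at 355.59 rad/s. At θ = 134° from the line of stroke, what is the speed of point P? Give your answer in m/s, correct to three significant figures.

ω = 355.6 rad/s.  Crank-pin speed |V_A| = rω = 14.721 m/s, perpendicular to OA.
Rod angle: sinφ = −(r/L) sinθ ⇒ φ = -9.988°; ω_rod = −rω cosθ/√(L²−r²sin²θ) = +60.476 rad/s.
V_P = V_A + ω_rod × AP, with AP = 0.0979 m along the rod.
Components: V_Px = −rω sinθ − a·ω_rod·sinφ = -9.5628 m/s;  V_Py = rω cosθ + a·ω_rod·cosφ = -4.3955 m/s.
|V_P| = √(V_Px² + V_Py²) = 10.525 m/s.

10.5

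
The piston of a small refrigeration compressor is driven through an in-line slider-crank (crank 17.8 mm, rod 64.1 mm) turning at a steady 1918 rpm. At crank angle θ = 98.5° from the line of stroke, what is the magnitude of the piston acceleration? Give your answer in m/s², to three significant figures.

ω = 2π·1918/60 = 200.9 rad/s
x(θ) = r cosθ + √(L² − r² sin²θ); with ω constant, a = ω²·d²x/dθ².
d²x/dθ² = −r cosθ − r²(cos2θ)/√u − r⁴ sin²2θ/(4u^{3/2}),  u = L² − r² sin²θ = 0.00379889 m².
Substituting r = 0.0178 m, L = 0.0641 m, θ = 98.5°: d²x/dθ² = +0.0075378 m.
a = ω²·d²x/dθ² = (200.9)²·(+0.0075378) = +304.09 m/s²;  |a| = 304.09 m/s².

304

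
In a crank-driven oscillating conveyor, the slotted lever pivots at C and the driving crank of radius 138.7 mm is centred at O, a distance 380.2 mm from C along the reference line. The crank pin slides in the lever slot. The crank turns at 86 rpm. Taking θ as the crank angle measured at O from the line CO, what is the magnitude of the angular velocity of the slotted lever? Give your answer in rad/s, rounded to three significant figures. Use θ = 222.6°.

ω = 9.006 rad/s (from 86 rpm).
Crank pin A relative to C: A = (d + r cosθ, r sinθ); lever angle φ = atan2(r sinθ, d + r cosθ).
Differentiating tanφ: φ̇ = rω(d cosθ + r)/(d² + r² + 2dr cosθ).
d² + r² + 2dr cosθ = |CA|² = 0.0861554 m²;  d cosθ + r = -0.14116 m.
|ω_lever| = |0.1387·9.006·-0.14116| / 0.0861554 = 2.0467 rad/s.

2.05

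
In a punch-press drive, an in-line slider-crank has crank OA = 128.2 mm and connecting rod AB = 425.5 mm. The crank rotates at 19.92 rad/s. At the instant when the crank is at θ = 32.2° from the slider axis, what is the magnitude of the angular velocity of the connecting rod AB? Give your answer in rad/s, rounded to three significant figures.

ω = 19.92 rad/s
The rod makes angle φ with the slider axis where L sinφ = r sinθ; differentiating, L cosφ·φ̇ = r ω cosθ.
L cosφ = √(L² − r² sin²θ) = 0.41998 m.
|ω_rod| = r ω |cosθ| / √(L² − r² sin²θ) = 0.1282·19.92·0.84619/0.41998 = 5.1454 rad/s.

5.15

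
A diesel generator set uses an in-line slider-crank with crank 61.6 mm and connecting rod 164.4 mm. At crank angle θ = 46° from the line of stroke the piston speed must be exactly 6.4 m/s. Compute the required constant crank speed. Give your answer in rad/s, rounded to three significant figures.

For an in-line slider-crank, |v_piston| = rω|sinθ|·[1 + r cosθ/√(L² − r² sin²θ)].
With r = 0.0616 m, L = 0.1644 m, θ = 46°: the bracketed kinematic factor |dx/dθ| = 0.056288 m.
ω = v/|dx/dθ| = 6.4/0.056288 = 113.7 rad/s.

114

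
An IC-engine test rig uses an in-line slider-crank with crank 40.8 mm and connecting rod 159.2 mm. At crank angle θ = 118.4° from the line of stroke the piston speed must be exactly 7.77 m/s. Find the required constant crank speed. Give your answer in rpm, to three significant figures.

For an in-line slider-crank, |v_piston| = rω|sinθ|·[1 + r cosθ/√(L² − r² sin²θ)].
With r = 0.0408 m, L = 0.1592 m, θ = 118.4°: the bracketed kinematic factor |dx/dθ| = 0.031399 m.
ω = v/|dx/dθ| = 7.77/0.031399 = 247.46 rad/s.
N = 60ω/(2π) = 2363 rpm.

2360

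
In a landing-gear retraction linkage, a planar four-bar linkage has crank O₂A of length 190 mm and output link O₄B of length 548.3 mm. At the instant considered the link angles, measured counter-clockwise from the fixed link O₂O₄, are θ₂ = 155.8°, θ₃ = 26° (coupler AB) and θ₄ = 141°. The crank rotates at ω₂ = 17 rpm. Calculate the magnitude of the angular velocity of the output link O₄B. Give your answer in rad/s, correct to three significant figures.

0.523

ω₂ = 1.78 rad/s (from 17 rpm).
Differentiating the loop-closure r₂e^{iθ₂}+r₃e^{iθ₃}=r₁+r₄e^{iθ₄} gives r₂ω₂e^{iθ₂}+r₃ω₃e^{iθ₃}=r₄ω₄e^{iθ₄}.
Eliminating the other unknown: ω₄ = r₂ω₂ sin(θ₂−θ₃) / [r₄ sin(θ₄−θ₃)].
Numerator sine = +0.76828; denominator sine = +0.90631.
Result = 0.19·1.78·(+0.76828) / (0.5483·(+0.90631)) = +0.52295 rad/s; magnitude 0.52295 rad/s.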